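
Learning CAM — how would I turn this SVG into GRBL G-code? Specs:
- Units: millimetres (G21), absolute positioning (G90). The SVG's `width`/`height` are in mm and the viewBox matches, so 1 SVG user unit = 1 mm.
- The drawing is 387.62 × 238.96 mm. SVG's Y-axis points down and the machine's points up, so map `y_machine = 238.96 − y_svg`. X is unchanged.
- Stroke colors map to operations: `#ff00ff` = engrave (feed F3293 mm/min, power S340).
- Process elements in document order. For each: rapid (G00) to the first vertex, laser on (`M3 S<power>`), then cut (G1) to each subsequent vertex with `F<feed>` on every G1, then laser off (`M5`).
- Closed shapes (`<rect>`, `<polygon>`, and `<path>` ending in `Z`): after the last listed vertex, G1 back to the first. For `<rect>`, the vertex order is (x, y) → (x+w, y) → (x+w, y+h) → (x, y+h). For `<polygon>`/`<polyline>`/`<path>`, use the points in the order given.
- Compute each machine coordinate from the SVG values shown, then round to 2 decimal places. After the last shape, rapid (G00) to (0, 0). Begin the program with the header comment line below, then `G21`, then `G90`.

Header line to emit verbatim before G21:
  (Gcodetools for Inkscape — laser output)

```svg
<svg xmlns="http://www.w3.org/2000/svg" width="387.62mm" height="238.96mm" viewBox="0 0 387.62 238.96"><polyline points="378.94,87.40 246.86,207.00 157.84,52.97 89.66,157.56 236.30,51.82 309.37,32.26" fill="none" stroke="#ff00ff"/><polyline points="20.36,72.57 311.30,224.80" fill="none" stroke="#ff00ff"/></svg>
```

Since the viewBox matches the mm dimensions, user units are millimetres directly. The only transform is the Y-flip y_m = 238.96 − y_svg.

Shape 1 is a open polyline drawn with `<polyline>`. Its stroke #ff00ff means engrave at S340, F3293. After flipping Y the toolpath is (378.94,151.56) → (246.86,31.96) → (157.84,185.99) → (89.66,81.40) → (236.30,187.14) → (309.37,206.70).

Shape 2 is a line segment drawn with `<polyline>`. Its stroke #ff00ff means engrave at S340, F3293. After flipping Y the toolpath is (20.36,166.39) → (311.30,14.16).

(Gcodetools for Inkscape — laser output)
G21
G90
G00 X378.94 Y151.56
M3 S340
G1 X246.86 Y31.96 F3293
G1 X157.84 Y185.99 F3293
G1 X89.66 Y81.40 F3293
G1 X236.30 Y187.14 F3293
G1 X309.37 Y206.70 F3293
M5
G00 X20.36 Y166.39
M3 S340
G1 X311.30 Y14.16 F3293
M5
G00 X0.00 Y0.00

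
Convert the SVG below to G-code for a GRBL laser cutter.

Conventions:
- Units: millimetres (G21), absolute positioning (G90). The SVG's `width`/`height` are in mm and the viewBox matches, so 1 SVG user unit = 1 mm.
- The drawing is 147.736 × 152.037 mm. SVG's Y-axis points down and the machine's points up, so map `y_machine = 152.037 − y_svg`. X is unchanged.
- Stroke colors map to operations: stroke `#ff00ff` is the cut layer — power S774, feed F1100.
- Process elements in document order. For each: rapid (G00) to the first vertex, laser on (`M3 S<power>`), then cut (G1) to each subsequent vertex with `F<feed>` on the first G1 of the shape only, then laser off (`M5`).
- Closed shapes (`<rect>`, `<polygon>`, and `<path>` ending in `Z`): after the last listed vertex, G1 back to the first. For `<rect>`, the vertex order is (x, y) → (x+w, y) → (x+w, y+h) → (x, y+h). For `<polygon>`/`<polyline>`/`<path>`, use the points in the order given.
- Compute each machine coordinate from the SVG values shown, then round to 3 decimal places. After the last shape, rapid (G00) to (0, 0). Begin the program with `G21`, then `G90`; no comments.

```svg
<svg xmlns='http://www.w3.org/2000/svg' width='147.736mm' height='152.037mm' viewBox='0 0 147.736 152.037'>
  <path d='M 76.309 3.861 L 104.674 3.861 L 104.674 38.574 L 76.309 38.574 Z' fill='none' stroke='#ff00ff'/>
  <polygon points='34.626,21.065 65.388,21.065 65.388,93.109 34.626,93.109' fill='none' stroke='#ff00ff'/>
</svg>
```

1 u = 1 mm; y_m = 152.037 − y.

[1] `<path>` rectangle, #ff00ff→cut S774 F1100: (76.309,148.176) → (104.674,148.176) → (104.674,113.463) → (76.309,113.463) → (76.309,148.176) (closed)

[2] `<polygon>` rectangle, #ff00ff→cut S774 F1100: (34.626,130.972) → (65.388,130.972) → (65.388,58.928) → (34.626,58.928) → (34.626,130.972) (closed)

G21
G90
G00 X76.309 Y148.176
M3 S774
G1 X104.674 Y148.176 F1100
G1 X104.674 Y113.463
G1 X76.309 Y113.463
G1 X76.309 Y148.176
M5
G00 X34.626 Y130.972
M3 S774
G1 X65.388 Y130.972 F1100
G1 X65.388 Y58.928
G1 X34.626 Y58.928
G1 X34.626 Y130.972
M5
G00 X0.000 Y0.000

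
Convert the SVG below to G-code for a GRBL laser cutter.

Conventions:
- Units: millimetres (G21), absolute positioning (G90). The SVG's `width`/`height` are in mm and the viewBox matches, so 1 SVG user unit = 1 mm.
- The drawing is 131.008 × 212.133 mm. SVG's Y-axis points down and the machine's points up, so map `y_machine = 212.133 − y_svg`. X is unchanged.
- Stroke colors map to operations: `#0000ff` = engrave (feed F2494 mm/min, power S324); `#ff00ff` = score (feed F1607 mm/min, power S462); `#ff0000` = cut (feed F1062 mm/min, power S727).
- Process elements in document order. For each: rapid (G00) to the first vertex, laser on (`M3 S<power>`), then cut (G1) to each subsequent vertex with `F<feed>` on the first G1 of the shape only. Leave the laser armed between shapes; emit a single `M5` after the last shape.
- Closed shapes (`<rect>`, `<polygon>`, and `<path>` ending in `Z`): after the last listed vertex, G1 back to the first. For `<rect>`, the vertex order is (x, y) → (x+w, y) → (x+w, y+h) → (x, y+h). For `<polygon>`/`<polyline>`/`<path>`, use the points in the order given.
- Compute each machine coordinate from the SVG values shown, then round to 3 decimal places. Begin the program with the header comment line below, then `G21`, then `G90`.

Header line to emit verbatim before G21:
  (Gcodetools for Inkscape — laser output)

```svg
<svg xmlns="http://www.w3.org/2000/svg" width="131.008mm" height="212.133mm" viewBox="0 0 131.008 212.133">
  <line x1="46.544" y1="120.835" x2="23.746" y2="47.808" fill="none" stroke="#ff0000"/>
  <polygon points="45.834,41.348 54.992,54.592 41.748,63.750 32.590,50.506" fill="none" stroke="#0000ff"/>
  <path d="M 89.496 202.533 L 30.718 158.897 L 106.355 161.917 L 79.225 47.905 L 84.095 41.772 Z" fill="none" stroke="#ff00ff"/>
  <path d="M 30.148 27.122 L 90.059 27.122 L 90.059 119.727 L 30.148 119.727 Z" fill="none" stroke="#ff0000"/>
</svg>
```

Since the viewBox matches the mm dimensions, user units are millimetres directly. The only transform is the Y-flip y_m = 212.133 − y_svg.

Shape 1 is a line segment drawn with `<line>`. Its stroke #ff0000 means cut at S727, F1062. After flipping Y the toolpath is (46.544,91.298) → (23.746,164.325).

Shape 2 is a regular polygon drawn with `<polygon>`. Its stroke #0000ff means engrave at S324, F2494. After flipping Y the toolpath is (45.834,170.785) → (54.992,157.541) → (41.748,148.383) → (32.590,161.627) → (45.834,170.785), returning to the start.

Shape 3 is a closed polygon drawn with `<path>`. Its stroke #ff00ff means score at S462, F1607. After flipping Y the toolpath is (89.496,9.600) → (30.718,53.236) → (106.355,50.216) → (79.225,164.228) → (84.095,170.361) → (89.496,9.600), returning to the start.

Shape 4 is a rectangle drawn with `<path>`. Its stroke #ff0000 means cut at S727, F1062. After flipping Y the toolpath is (30.148,185.011) → (90.059,185.011) → (90.059,92.406) → (30.148,92.406) → (30.148,185.011), returning to the start.

(Gcodetools for Inkscape — laser output)
G21
G90
G00 X46.544 Y91.298
M3 S727
G1 X23.746 Y164.325 F1062
G00 X45.834 Y170.785
M3 S324
G1 X54.992 Y157.541 F2494
G1 X41.748 Y148.383
G1 X32.590 Y161.627
G1 X45.834 Y170.785
G00 X89.496 Y9.600
M3 S462
G1 X30.718 Y53.236 F1607
G1 X106.355 Y50.216
G1 X79.225 Y164.228
G1 X84.095 Y170.361
G1 X89.496 Y9.600
G00 X30.148 Y185.011
M3 S727
G1 X90.059 Y185.011 F1062
G1 X90.059 Y92.406
G1 X30.148 Y92.406
G1 X30.148 Y185.011
M5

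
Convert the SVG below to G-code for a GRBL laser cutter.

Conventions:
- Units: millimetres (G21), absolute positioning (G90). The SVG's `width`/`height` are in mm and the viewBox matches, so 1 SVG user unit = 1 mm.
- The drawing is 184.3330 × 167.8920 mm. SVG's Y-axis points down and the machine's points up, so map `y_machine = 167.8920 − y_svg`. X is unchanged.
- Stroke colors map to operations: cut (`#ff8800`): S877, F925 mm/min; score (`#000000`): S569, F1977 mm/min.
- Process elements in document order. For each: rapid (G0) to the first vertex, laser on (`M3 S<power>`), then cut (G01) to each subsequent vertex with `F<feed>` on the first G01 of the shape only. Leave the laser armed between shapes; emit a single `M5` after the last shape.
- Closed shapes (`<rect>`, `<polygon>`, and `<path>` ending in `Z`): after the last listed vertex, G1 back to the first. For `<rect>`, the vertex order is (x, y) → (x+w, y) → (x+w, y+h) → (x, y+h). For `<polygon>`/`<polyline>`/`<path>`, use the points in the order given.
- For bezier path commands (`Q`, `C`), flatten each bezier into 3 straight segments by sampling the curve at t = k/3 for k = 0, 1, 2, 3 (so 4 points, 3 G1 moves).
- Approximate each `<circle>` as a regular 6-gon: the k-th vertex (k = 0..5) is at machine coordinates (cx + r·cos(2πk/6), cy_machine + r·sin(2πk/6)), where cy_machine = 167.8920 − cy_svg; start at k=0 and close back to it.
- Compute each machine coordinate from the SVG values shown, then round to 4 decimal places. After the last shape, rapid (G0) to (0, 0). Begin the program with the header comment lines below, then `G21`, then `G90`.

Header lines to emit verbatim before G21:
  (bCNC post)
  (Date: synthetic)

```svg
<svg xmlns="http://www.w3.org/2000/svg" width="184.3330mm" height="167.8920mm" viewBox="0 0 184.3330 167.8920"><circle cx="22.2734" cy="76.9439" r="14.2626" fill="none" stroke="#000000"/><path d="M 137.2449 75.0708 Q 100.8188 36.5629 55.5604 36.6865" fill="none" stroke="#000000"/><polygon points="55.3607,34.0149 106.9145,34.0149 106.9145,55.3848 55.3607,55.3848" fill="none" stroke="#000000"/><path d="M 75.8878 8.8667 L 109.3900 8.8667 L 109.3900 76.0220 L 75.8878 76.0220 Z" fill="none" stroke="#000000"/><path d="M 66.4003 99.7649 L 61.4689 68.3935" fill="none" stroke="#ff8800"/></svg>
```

1 u = 1 mm; y_m = 167.8920 − y.

[1] `<circle>` circle, #000000→score S569 F1977: (36.5360,90.9481) → (29.4047,103.2999) → (15.1421,103.2999) → (8.0108,90.9481) → (15.1421,78.5963) → (29.4047,78.5963) → (36.5360,90.9481) (closed)

[2] `<path>` quadratic bezier, #000000→score S569 F1977: (137.2449,92.8212) → (111.9795,114.2007) → (84.7513,126.9955) → (55.5604,131.2055)

[3] `<polygon>` rectangle, #000000→score S569 F1977: (55.3607,133.8771) → (106.9145,133.8771) → (106.9145,112.5072) → (55.3607,112.5072) → (55.3607,133.8771) (closed)

[4] `<path>` rectangle, #000000→score S569 F1977: (75.8878,159.0253) → (109.3900,159.0253) → (109.3900,91.8700) → (75.8878,91.8700) → (75.8878,159.0253) (closed)

[5] `<path>` line segment, #ff8800→cut S877 F925: (66.4003,68.1271) → (61.4689,99.4985)

(bCNC post)
(Date: synthetic)
G21
G90
G0 X36.5360 Y90.9481
M3 S569
G01 X29.4047 Y103.2999 F1977
G01 X15.1421 Y103.2999
G01 X8.0108 Y90.9481
G01 X15.1421 Y78.5963
G01 X29.4047 Y78.5963
G01 X36.5360 Y90.9481
G0 X137.2449 Y92.8212
M3 S569
G01 X111.9795 Y114.2007 F1977
G01 X84.7513 Y126.9955
G01 X55.5604 Y131.2055
G0 X55.3607 Y133.8771
M3 S569
G01 X106.9145 Y133.8771 F1977
G01 X106.9145 Y112.5072
G01 X55.3607 Y112.5072
G01 X55.3607 Y133.8771
G0 X75.8878 Y159.0253
M3 S569
G01 X109.3900 Y159.0253 F1977
G01 X109.3900 Y91.8700
G01 X75.8878 Y91.8700
G01 X75.8878 Y159.0253
G0 X66.4003 Y68.1271
M3 S877
G01 X61.4689 Y99.4985 F925
M5
G0 X0.0000 Y0.0000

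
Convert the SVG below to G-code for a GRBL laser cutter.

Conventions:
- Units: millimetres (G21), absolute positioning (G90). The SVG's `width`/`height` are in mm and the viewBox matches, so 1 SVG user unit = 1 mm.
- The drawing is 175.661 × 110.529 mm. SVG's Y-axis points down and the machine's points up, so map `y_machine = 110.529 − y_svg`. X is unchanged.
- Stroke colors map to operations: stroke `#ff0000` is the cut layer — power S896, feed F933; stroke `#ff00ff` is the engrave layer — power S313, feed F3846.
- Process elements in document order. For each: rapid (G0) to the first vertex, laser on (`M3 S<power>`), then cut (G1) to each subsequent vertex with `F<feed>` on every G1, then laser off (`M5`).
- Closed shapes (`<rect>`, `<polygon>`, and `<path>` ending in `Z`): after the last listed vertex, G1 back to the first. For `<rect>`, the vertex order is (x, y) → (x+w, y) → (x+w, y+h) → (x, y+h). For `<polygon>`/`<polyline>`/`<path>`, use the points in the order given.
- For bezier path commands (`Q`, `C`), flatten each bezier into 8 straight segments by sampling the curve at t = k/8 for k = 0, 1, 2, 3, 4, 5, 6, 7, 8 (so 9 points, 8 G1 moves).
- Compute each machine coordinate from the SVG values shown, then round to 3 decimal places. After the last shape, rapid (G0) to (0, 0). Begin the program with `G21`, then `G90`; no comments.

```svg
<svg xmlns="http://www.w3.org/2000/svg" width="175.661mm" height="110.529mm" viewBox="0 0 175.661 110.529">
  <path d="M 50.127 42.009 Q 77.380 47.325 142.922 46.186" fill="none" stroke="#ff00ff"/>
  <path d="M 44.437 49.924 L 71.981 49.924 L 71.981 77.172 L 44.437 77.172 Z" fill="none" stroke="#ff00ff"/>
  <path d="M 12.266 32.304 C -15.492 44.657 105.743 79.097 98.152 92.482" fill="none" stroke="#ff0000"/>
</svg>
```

viewBox `0 0 175.661 110.529` with mm width/height → 1 unit = 1 mm. Flip: y_m = 110.529 − y_svg.

**Shape 1** — `<path>` quadratic bezier, stroke `#ff00ff` → engrave (S313, F3846). Control points (SVG): P0=(50.127,42.009), P1=(77.380,47.325), P2=(142.922,46.186); sampled at t=k/8. Machine vertices: (50.127,68.520) → (57.539,67.292) → (66.147,66.265) → (75.951,65.441) → (86.952,64.818) → (99.150,64.396) → (112.544,64.177) → (127.135,64.159) → (142.922,64.343). Open path.

**Shape 2** — `<path>` rectangle, stroke `#ff00ff` → engrave (S313, F3846). Machine vertices: (44.437,60.605) → (71.981,60.605) → (71.981,33.357) → (44.437,33.357) → (44.437,60.605). Closed: final G1 returns to the first vertex.

**Shape 3** — `<path>` cubic bezier, stroke `#ff0000` → cut (S896, F933). Control points (SVG): P0=(12.266,32.304), P1=(-15.492,44.657), P2=(105.743,79.097), P3=(98.152,92.482); sampled at t=k/8. Machine vertices: (12.266,78.225) → (8.298,72.642) → (15.043,65.493) → (29.244,57.285) → (47.646,48.523) → (66.994,39.713) → (84.031,31.359) → (95.503,23.969) → (98.152,18.047). Open path.

G21
G90
G0 X50.127 Y68.520
M3 S313
G1 X57.539 Y67.292 F3846
G1 X66.147 Y66.265 F3846
G1 X75.951 Y65.441 F3846
G1 X86.952 Y64.818 F3846
G1 X99.150 Y64.396 F3846
G1 X112.544 Y64.177 F3846
G1 X127.135 Y64.159 F3846
G1 X142.922 Y64.343 F3846
M5
G0 X44.437 Y60.605
M3 S313
G1 X71.981 Y60.605 F3846
G1 X71.981 Y33.357 F3846
G1 X44.437 Y33.357 F3846
G1 X44.437 Y60.605 F3846
M5
G0 X12.266 Y78.225
M3 S896
G1 X8.298 Y72.642 F933
G1 X15.043 Y65.493 F933
G1 X29.244 Y57.285 F933
G1 X47.646 Y48.523 F933
G1 X66.994 Y39.713 F933
G1 X84.031 Y31.359 F933
G1 X95.503 Y23.969 F933
G1 X98.152 Y18.047 F933
M5
G0 X0.000 Y0.000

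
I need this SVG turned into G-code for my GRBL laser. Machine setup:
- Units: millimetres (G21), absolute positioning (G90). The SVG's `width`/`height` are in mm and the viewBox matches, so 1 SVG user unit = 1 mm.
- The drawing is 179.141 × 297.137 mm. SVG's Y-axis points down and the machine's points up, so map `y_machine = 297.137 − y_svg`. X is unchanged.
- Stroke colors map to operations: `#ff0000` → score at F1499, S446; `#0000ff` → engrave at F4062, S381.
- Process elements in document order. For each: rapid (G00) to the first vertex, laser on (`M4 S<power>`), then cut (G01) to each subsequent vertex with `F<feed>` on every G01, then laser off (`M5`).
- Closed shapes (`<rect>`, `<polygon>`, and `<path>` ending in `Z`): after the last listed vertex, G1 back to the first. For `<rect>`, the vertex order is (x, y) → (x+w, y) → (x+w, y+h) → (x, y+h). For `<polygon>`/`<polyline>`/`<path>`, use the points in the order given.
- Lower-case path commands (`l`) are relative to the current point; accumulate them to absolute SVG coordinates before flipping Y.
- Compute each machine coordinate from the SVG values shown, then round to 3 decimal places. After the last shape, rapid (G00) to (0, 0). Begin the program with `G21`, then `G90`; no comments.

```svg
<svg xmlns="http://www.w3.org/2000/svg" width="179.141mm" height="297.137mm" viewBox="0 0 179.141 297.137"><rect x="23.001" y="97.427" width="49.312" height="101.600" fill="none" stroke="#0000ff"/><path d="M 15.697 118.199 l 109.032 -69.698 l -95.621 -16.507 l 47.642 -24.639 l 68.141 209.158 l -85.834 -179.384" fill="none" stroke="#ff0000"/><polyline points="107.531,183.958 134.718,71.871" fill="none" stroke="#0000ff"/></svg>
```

G21
G90
G00 X23.001 Y199.710
M4 S381
G01 X72.313 Y199.710 F4062
G01 X72.313 Y98.110 F4062
G01 X23.001 Y98.110 F4062
G01 X23.001 Y199.710 F4062
M5
G00 X15.697 Y178.938
M4 S446
G01 X124.729 Y248.636 F1499
G01 X29.108 Y265.143 F1499
G01 X76.750 Y289.782 F1499
G01 X144.891 Y80.624 F1499
G01 X59.057 Y260.008 F1499
M5
G00 X107.531 Y113.179
M4 S381
G01 X134.718 Y225.266 F4062
M5
G00 X0.000 Y0.000

viewBox `0 0 179.141 297.137` with mm width/height → 1 unit = 1 mm. Flip: y_m = 297.137 − y_svg.

**Shape 1** — `<rect>` rectangle, stroke `#0000ff` → engrave (S381, F4062). Machine vertices: (23.001,199.710) → (72.313,199.710) → (72.313,98.110) → (23.001,98.110) → (23.001,199.710). Closed: final G1 returns to the first vertex.

**Shape 2** — `<path>` open polyline, stroke `#ff0000` → score (S446, F1499). Machine vertices: (15.697,178.938) → (124.729,248.636) → (29.108,265.143) → (76.750,289.782) → (144.891,80.624) → (59.057,260.008). Open path.

**Shape 3** — `<polyline>` line segment, stroke `#0000ff` → engrave (S381, F4062). Machine vertices: (107.531,113.179) → (134.718,225.266). Open path.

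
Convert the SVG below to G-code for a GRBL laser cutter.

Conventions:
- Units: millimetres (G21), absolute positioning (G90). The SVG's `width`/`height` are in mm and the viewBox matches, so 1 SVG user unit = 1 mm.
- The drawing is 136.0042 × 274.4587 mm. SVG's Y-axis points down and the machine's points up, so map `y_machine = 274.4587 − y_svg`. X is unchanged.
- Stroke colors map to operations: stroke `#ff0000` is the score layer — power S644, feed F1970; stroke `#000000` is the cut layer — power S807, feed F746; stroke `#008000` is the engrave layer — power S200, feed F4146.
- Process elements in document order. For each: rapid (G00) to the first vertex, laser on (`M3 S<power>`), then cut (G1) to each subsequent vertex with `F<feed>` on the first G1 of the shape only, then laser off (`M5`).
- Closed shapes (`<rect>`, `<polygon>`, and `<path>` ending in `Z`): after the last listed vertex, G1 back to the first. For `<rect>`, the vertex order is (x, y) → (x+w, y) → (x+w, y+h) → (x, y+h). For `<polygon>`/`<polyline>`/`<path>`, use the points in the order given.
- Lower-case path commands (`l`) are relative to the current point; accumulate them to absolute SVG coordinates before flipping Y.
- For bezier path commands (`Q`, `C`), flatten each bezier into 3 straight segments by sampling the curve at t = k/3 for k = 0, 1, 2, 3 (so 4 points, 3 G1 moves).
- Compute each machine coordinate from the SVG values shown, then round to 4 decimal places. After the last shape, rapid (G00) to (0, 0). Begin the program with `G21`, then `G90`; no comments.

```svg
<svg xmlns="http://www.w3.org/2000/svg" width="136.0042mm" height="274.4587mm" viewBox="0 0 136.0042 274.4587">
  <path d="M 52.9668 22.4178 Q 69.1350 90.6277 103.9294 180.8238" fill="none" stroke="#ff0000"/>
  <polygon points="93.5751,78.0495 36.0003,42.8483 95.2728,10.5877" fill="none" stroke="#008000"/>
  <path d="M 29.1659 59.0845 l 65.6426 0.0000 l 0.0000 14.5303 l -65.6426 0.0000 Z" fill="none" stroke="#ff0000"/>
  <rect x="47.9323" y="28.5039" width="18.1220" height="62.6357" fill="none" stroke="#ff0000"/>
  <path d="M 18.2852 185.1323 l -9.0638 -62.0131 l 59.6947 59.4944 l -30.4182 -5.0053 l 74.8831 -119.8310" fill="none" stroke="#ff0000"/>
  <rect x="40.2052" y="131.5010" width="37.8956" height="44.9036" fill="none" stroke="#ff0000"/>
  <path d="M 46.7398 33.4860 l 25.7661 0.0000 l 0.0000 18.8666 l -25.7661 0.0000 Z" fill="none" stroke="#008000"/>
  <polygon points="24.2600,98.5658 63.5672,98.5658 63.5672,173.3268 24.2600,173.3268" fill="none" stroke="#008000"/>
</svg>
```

G21
G90
G00 X52.9668 Y252.0409
M3 S644
G1 X65.8152 Y204.1247 F1970
G1 X82.8027 Y151.3227
G1 X103.9294 Y93.6349
M5
G00 X93.5751 Y196.4092
M3 S200
G1 X36.0003 Y231.6104 F4146
G1 X95.2728 Y263.8710
G1 X93.5751 Y196.4092
M5
G00 X29.1659 Y215.3742
M3 S644
G1 X94.8085 Y215.3742 F1970
G1 X94.8085 Y200.8439
G1 X29.1659 Y200.8439
G1 X29.1659 Y215.3742
M5
G00 X47.9323 Y245.9548
M3 S644
G1 X66.0543 Y245.9548 F1970
G1 X66.0543 Y183.3191
G1 X47.9323 Y183.3191
G1 X47.9323 Y245.9548
M5
G00 X18.2852 Y89.3264
M3 S644
G1 X9.2214 Y151.3395 F1970
G1 X68.9161 Y91.8451
G1 X38.4979 Y96.8504
G1 X113.3810 Y216.6814
M5
G00 X40.2052 Y142.9577
M3 S644
G1 X78.1008 Y142.9577 F1970
G1 X78.1008 Y98.0541
G1 X40.2052 Y98.0541
G1 X40.2052 Y142.9577
M5
G00 X46.7398 Y240.9727
M3 S200
G1 X72.5059 Y240.9727 F4146
G1 X72.5059 Y222.1061
G1 X46.7398 Y222.1061
G1 X46.7398 Y240.9727
M5
G00 X24.2600 Y175.8929
M3 S200
G1 X63.5672 Y175.8929 F4146
G1 X63.5672 Y101.1319
G1 X24.2600 Y101.1319
G1 X24.2600 Y175.8929
M5
G00 X0.0000 Y0.0000

viewBox `0 0 136.0042 274.4587` with mm width/height → 1 unit = 1 mm. Flip: y_m = 274.4587 − y_svg.

**Shape 1** — `<path>` quadratic bezier, stroke `#ff0000` → score (S644, F1970). Control points (SVG): P0=(52.9668,22.4178), P1=(69.1350,90.6277), P2=(103.9294,180.8238); sampled at t=k/3. Machine vertices: (52.9668,252.0409) → (65.8152,204.1247) → (82.8027,151.3227) → (103.9294,93.6349). Open path.

**Shape 2** — `<polygon>` regular polygon, stroke `#008000` → engrave (S200, F4146). Machine vertices: (93.5751,196.4092) → (36.0003,231.6104) → (95.2728,263.8710) → (93.5751,196.4092). Closed: final G1 returns to the first vertex.

**Shape 3** — `<path>` rectangle, stroke `#ff0000` → score (S644, F1970). Machine vertices: (29.1659,215.3742) → (94.8085,215.3742) → (94.8085,200.8439) → (29.1659,200.8439) → (29.1659,215.3742). Closed: final G1 returns to the first vertex.

**Shape 4** — `<rect>` rectangle, stroke `#ff0000` → score (S644, F1970). Machine vertices: (47.9323,245.9548) → (66.0543,245.9548) → (66.0543,183.3191) → (47.9323,183.3191) → (47.9323,245.9548). Closed: final G1 returns to the first vertex.

**Shape 5** — `<path>` open polyline, stroke `#ff0000` → score (S644, F1970). Machine vertices: (18.2852,89.3264) → (9.2214,151.3395) → (68.9161,91.8451) → (38.4979,96.8504) → (113.3810,216.6814). Open path.

**Shape 6** — `<rect>` rectangle, stroke `#ff0000` → score (S644, F1970). Machine vertices: (40.2052,142.9577) → (78.1008,142.9577) → (78.1008,98.0541) → (40.2052,98.0541) → (40.2052,142.9577). Closed: final G1 returns to the first vertex.

**Shape 7** — `<path>` rectangle, stroke `#008000` → engrave (S200, F4146). Machine vertices: (46.7398,240.9727) → (72.5059,240.9727) → (72.5059,222.1061) → (46.7398,222.1061) → (46.7398,240.9727). Closed: final G1 returns to the first vertex.

**Shape 8** — `<polygon>` rectangle, stroke `#008000` → engrave (S200, F4146). Machine vertices: (24.2600,175.8929) → (63.5672,175.8929) → (63.5672,101.1319) → (24.2600,101.1319) → (24.2600,175.8929). Closed: final G1 returns to the first vertex.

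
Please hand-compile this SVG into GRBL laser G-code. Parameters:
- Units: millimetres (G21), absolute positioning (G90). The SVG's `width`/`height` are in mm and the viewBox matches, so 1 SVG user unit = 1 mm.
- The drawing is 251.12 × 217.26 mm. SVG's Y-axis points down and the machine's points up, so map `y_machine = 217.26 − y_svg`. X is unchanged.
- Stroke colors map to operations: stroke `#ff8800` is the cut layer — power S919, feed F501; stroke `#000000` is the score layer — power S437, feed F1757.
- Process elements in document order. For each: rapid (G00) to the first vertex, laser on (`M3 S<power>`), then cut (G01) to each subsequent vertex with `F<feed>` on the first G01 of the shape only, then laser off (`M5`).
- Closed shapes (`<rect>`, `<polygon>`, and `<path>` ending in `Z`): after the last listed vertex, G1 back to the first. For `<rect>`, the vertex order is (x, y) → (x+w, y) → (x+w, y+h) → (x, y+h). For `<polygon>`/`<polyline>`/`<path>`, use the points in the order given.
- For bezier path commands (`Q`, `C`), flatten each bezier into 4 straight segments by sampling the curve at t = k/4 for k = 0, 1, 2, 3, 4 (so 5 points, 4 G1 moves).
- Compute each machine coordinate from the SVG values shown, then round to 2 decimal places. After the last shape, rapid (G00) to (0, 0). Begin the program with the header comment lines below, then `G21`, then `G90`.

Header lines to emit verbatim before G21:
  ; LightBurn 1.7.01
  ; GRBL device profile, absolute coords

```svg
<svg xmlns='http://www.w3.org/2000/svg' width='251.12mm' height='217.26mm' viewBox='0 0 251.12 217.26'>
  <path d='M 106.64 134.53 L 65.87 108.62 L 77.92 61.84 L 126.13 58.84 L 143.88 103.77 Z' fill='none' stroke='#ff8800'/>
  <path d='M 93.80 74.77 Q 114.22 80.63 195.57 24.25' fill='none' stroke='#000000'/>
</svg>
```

Since the viewBox matches the mm dimensions, user units are millimetres directly. The only transform is the Y-flip y_m = 217.26 − y_svg.

Shape 1 is a regular polygon drawn with `<path>`. Its stroke #ff8800 means cut at S919, F501. After flipping Y the toolpath is (106.64,82.73) → (65.87,108.64) → (77.92,155.42) → (126.13,158.42) → (143.88,113.49) → (106.64,82.73), returning to the start.

Shape 2 is a quadratic bezier drawn with `<path>`. Its stroke #000000 means score at S437, F1757. After flipping Y the toolpath is (93.80,142.49) → (107.82,143.45) → (129.45,152.19) → (158.70,168.71) → (195.57,193.01).

; LightBurn 1.7.01
; GRBL device profile, absolute coords
G21
G90
G00 X106.64 Y82.73
M3 S919
G01 X65.87 Y108.64 F501
G01 X77.92 Y155.42
G01 X126.13 Y158.42
G01 X143.88 Y113.49
G01 X106.64 Y82.73
M5
G00 X93.80 Y142.49
M3 S437
G01 X107.82 Y143.45 F1757
G01 X129.45 Y152.19
G01 X158.70 Y168.71
G01 X195.57 Y193.01
M5
G00 X0.00 Y0.00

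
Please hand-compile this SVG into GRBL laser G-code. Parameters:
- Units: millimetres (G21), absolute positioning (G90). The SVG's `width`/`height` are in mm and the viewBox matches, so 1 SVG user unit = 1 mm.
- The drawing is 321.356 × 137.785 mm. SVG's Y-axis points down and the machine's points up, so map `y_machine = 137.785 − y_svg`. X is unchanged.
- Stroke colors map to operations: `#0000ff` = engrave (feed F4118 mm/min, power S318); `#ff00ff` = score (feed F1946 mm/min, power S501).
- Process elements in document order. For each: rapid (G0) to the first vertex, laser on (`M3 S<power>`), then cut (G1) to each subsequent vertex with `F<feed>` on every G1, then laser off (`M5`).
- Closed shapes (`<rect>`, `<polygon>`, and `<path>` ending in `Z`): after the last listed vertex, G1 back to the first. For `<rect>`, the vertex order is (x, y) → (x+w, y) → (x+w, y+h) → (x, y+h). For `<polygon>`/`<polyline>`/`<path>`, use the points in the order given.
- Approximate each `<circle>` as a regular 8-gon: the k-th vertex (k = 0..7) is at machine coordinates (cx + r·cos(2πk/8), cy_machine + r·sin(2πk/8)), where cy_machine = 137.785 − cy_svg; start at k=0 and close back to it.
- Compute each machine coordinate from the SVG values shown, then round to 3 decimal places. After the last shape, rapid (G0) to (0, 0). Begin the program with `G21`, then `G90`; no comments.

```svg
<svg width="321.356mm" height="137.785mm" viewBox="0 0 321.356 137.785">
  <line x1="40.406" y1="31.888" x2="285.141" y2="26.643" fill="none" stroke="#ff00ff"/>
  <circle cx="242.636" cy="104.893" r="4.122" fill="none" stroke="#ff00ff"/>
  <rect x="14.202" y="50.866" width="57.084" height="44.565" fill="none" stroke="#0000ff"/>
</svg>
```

viewBox `0 0 321.356 137.785` with mm width/height → 1 unit = 1 mm. Flip: y_m = 137.785 − y_svg.

**Shape 1** — `<line>` line segment, stroke `#ff00ff` → score (S501, F1946). Machine vertices: (40.406,105.897) → (285.141,111.142). Open path.

**Shape 2** — `<circle>` circle, stroke `#ff00ff` → score (S501, F1946). Machine vertices: (246.758,32.892) → (245.551,35.807) → (242.636,37.014) → (239.721,35.807) → (238.514,32.892) → (239.721,29.977) → (242.636,28.770) → (245.551,29.977) → (246.758,32.892). Closed: final G1 returns to the first vertex.

**Shape 3** — `<rect>` rectangle, stroke `#0000ff` → engrave (S318, F4118). Machine vertices: (14.202,86.919) → (71.286,86.919) → (71.286,42.354) → (14.202,42.354) → (14.202,86.919). Closed: final G1 returns to the first vertex.

G21
G90
G0 X40.406 Y105.897
M3 S501
G1 X285.141 Y111.142 F1946
M5
G0 X246.758 Y32.892
M3 S501
G1 X245.551 Y35.807 F1946
G1 X242.636 Y37.014 F1946
G1 X239.721 Y35.807 F1946
G1 X238.514 Y32.892 F1946
G1 X239.721 Y29.977 F1946
G1 X242.636 Y28.770 F1946
G1 X245.551 Y29.977 F1946
G1 X246.758 Y32.892 F1946
M5
G0 X14.202 Y86.919
M3 S318
G1 X71.286 Y86.919 F4118
G1 X71.286 Y42.354 F4118
G1 X14.202 Y42.354 F4118
G1 X14.202 Y86.919 F4118
M5
G0 X0.000 Y0.000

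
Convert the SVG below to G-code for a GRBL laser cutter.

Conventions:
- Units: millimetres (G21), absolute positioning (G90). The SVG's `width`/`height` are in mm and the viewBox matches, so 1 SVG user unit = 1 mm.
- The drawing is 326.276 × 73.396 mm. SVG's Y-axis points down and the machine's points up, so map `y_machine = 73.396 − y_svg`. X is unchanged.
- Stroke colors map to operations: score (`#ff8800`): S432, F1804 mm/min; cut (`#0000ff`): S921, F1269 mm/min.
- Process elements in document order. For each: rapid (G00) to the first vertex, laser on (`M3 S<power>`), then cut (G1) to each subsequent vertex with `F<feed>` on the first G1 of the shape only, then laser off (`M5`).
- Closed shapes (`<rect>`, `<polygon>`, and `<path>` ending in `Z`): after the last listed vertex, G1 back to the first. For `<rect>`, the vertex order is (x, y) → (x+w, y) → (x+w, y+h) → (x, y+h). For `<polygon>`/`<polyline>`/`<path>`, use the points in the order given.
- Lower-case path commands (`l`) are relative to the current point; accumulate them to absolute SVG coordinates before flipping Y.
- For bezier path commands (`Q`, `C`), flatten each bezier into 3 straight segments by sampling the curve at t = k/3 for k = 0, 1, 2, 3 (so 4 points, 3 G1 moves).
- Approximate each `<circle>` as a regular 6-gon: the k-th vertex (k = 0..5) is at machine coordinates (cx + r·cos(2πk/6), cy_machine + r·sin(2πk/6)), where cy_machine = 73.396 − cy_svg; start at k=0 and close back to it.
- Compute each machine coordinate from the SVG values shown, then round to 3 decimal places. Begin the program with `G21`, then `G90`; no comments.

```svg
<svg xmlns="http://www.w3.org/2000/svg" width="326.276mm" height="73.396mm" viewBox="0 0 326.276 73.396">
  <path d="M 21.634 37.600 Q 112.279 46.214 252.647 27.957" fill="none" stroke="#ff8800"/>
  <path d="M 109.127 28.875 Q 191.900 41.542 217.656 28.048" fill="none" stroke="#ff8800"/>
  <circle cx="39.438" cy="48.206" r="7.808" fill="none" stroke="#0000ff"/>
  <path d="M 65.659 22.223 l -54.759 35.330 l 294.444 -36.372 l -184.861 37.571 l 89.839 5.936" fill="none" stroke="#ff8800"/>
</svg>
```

G21
G90
G00 X21.634 Y35.796
M3 S432
G1 X87.589 Y33.039 F1804
G1 X164.593 Y36.253
G1 X252.647 Y45.439
M5
G00 X109.127 Y44.521
M3 S432
G1 X157.974 Y38.983 F1804
G1 X194.150 Y39.259
G1 X217.656 Y45.348
M5
G00 X47.246 Y25.190
M3 S921
G1 X43.342 Y31.952 F1269
G1 X35.534 Y31.952
G1 X31.630 Y25.190
G1 X35.534 Y18.428
G1 X43.342 Y18.428
G1 X47.246 Y25.190
M5
G00 X65.659 Y51.173
M3 S432
G1 X10.900 Y15.843 F1804
G1 X305.344 Y52.215
G1 X120.483 Y14.644
G1 X210.322 Y8.708
M5

1 u = 1 mm; y_m = 73.396 − y.

[1] `<path>` quadratic bezier, #ff8800→score S432 F1804: (21.634,35.796) → (87.589,33.039) → (164.593,36.253) → (252.647,45.439)

[2] `<path>` quadratic bezier, #ff8800→score S432 F1804: (109.127,44.521) → (157.974,38.983) → (194.150,39.259) → (217.656,45.348)

[3] `<circle>` circle, #0000ff→cut S921 F1269: (47.246,25.190) → (43.342,31.952) → (35.534,31.952) → (31.630,25.190) → (35.534,18.428) → (43.342,18.428) → (47.246,25.190) (closed)

[4] `<path>` open polyline, #ff8800→score S432 F1804: (65.659,51.173) → (10.900,15.843) → (305.344,52.215) → (120.483,14.644) → (210.322,8.708)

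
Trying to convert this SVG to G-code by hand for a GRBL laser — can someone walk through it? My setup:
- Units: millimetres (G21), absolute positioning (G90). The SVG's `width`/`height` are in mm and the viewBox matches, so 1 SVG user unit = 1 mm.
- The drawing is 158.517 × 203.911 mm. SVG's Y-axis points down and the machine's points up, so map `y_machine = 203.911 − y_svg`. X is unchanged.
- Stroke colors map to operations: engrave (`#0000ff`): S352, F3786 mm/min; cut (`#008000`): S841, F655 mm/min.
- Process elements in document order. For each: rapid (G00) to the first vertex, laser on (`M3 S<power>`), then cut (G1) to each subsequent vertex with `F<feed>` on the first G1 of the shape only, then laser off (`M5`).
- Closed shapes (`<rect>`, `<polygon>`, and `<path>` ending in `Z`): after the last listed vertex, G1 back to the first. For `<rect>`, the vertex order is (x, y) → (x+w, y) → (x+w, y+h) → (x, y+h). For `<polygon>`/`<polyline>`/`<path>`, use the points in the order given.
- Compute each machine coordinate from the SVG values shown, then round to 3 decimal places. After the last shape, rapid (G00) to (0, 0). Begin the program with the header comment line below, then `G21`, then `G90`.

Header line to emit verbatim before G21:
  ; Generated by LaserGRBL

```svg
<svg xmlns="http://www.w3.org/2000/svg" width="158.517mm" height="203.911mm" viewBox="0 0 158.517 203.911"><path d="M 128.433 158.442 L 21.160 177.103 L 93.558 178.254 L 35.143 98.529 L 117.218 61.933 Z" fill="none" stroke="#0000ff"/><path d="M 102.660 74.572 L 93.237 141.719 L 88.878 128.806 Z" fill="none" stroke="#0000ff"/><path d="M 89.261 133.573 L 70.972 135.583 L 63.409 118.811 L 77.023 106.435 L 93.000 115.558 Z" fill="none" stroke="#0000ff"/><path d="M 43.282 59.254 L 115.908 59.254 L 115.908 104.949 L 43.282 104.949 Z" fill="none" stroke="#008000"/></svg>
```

viewBox `0 0 158.517 203.911` with mm width/height → 1 unit = 1 mm. Flip: y_m = 203.911 − y_svg.

**Shape 1** — `<path>` closed polygon, stroke `#0000ff` → engrave (S352, F3786). Machine vertices: (128.433,45.469) → (21.160,26.808) → (93.558,25.657) → (35.143,105.382) → (117.218,141.978) → (128.433,45.469). Closed: final G1 returns to the first vertex.

**Shape 2** — `<path>` closed polygon, stroke `#0000ff` → engrave (S352, F3786). Machine vertices: (102.660,129.339) → (93.237,62.192) → (88.878,75.105) → (102.660,129.339). Closed: final G1 returns to the first vertex.

**Shape 3** — `<path>` regular polygon, stroke `#0000ff` → engrave (S352, F3786). Machine vertices: (89.261,70.338) → (70.972,68.328) → (63.409,85.100) → (77.023,97.476) → (93.000,88.353) → (89.261,70.338). Closed: final G1 returns to the first vertex.

**Shape 4** — `<path>` rectangle, stroke `#008000` → cut (S841, F655). Machine vertices: (43.282,144.657) → (115.908,144.657) → (115.908,98.962) → (43.282,98.962) → (43.282,144.657). Closed: final G1 returns to the first vertex.

; Generated by LaserGRBL
G21
G90
G00 X128.433 Y45.469
M3 S352
G1 X21.160 Y26.808 F3786
G1 X93.558 Y25.657
G1 X35.143 Y105.382
G1 X117.218 Y141.978
G1 X128.433 Y45.469
M5
G00 X102.660 Y129.339
M3 S352
G1 X93.237 Y62.192 F3786
G1 X88.878 Y75.105
G1 X102.660 Y129.339
M5
G00 X89.261 Y70.338
M3 S352
G1 X70.972 Y68.328 F3786
G1 X63.409 Y85.100
G1 X77.023 Y97.476
G1 X93.000 Y88.353
G1 X89.261 Y70.338
M5
G00 X43.282 Y144.657
M3 S841
G1 X115.908 Y144.657 F655
G1 X115.908 Y98.962
G1 X43.282 Y98.962
G1 X43.282 Y144.657
M5
G00 X0.000 Y0.000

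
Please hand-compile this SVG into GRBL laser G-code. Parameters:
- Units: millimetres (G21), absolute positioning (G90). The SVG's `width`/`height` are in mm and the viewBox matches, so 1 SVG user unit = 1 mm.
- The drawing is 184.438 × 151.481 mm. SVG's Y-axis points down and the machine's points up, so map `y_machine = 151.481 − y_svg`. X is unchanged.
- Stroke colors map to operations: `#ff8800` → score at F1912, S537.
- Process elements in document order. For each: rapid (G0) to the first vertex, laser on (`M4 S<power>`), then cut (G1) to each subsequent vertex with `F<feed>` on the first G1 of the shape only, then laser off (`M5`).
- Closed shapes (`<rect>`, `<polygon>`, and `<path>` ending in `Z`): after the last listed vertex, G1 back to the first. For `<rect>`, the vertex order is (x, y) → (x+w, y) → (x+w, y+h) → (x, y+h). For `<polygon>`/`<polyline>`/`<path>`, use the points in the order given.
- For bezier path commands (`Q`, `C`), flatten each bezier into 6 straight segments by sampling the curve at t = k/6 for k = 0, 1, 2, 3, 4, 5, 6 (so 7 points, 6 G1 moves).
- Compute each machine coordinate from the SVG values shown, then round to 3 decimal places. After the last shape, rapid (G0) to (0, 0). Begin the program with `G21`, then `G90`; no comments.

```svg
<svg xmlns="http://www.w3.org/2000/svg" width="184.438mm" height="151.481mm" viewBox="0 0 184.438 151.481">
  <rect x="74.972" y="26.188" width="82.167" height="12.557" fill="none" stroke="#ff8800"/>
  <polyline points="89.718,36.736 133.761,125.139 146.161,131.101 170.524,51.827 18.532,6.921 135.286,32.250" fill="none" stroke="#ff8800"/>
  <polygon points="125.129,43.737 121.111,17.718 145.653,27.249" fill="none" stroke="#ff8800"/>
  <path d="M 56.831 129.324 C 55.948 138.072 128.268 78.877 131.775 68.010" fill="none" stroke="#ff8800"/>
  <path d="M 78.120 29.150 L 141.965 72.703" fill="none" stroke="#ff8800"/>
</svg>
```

G21
G90
G0 X74.972 Y125.293
M4 S537
G1 X157.139 Y125.293 F1912
G1 X157.139 Y112.736
G1 X74.972 Y112.736
G1 X74.972 Y125.293
M5
G0 X89.718 Y114.745
M4 S537
G1 X133.761 Y26.342 F1912
G1 X146.161 Y20.380
G1 X170.524 Y99.654
G1 X18.532 Y144.560
G1 X135.286 Y119.231
M5
G0 X125.129 Y107.744
M4 S537
G1 X121.111 Y133.763 F1912
G1 X145.653 Y124.232
G1 X125.129 Y107.744
M5
G0 X56.831 Y22.157
M4 S537
G1 X61.832 Y22.907 F1912
G1 X75.089 Y31.750
G1 X92.657 Y45.458
G1 X110.590 Y60.801
G1 X124.945 Y74.548
G1 X131.775 Y83.471
M5
G0 X78.120 Y122.331
M4 S537
G1 X141.965 Y78.778 F1912
M5
G0 X0.000 Y0.000

viewBox `0 0 184.438 151.481` with mm width/height → 1 unit = 1 mm. Flip: y_m = 151.481 − y_svg.

**Shape 1** — `<rect>` rectangle, stroke `#ff8800` → score (S537, F1912). Machine vertices: (74.972,125.293) → (157.139,125.293) → (157.139,112.736) → (74.972,112.736) → (74.972,125.293). Closed: final G1 returns to the first vertex.

**Shape 2** — `<polyline>` open polyline, stroke `#ff8800` → score (S537, F1912). Machine vertices: (89.718,114.745) → (133.761,26.342) → (146.161,20.380) → (170.524,99.654) → (18.532,144.560) → (135.286,119.231). Open path.

**Shape 3** — `<polygon>` regular polygon, stroke `#ff8800` → score (S537, F1912). Machine vertices: (125.129,107.744) → (121.111,133.763) → (145.653,124.232) → (125.129,107.744). Closed: final G1 returns to the first vertex.

**Shape 4** — `<path>` cubic bezier, stroke `#ff8800` → score (S537, F1912). Control points (SVG): P0=(56.831,129.324), P1=(55.948,138.072), P2=(128.268,78.877), P3=(131.775,68.010); sampled at t=k/6. Machine vertices: (56.831,22.157) → (61.832,22.907) → (75.089,31.750) → (92.657,45.458) → (110.590,60.801) → (124.945,74.548) → (131.775,83.471). Open path.

**Shape 5** — `<path>` line segment, stroke `#ff8800` → score (S537, F1912). Machine vertices: (78.120,122.331) → (141.965,78.778). Open path.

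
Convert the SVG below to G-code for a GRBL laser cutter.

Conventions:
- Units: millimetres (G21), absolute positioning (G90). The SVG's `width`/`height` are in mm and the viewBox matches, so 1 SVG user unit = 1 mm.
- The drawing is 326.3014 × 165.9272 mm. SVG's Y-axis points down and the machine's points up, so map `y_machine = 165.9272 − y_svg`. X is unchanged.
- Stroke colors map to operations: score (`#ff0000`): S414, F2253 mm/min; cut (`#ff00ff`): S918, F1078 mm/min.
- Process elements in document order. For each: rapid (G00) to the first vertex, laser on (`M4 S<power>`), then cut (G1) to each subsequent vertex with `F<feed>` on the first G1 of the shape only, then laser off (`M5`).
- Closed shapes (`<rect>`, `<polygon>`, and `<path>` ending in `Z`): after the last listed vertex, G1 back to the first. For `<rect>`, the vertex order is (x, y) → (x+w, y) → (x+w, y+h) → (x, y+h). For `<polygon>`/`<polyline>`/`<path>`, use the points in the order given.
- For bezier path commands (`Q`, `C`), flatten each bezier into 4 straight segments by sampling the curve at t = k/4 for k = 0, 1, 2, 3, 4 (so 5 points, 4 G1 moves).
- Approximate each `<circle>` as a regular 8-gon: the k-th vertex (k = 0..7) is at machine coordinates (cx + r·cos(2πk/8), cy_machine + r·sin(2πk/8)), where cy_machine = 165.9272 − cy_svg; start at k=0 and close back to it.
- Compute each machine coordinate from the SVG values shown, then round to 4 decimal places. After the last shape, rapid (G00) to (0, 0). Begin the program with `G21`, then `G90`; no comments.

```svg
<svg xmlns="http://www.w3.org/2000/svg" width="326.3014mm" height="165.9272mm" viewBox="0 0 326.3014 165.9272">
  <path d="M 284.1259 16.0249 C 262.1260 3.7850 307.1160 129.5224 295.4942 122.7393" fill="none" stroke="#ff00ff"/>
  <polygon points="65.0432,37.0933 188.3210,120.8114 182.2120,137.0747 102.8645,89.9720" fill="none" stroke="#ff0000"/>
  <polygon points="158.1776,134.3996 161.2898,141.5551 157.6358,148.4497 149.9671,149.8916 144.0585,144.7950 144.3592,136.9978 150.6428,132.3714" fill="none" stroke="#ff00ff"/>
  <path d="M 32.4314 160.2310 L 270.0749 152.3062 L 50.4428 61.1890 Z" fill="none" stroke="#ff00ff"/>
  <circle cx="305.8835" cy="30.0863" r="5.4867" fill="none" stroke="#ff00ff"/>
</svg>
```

G21
G90
G00 X284.1259 Y149.9023
M4 S918
G1 X278.2553 Y137.4380 F1078
G1 X285.9183 Y98.5914
G1 X295.5271 Y58.7216
G1 X295.4942 Y43.1879
M5
G00 X65.0432 Y128.8339
M4 S414
G1 X188.3210 Y45.1158 F2253
G1 X182.2120 Y28.8525
G1 X102.8645 Y75.9552
G1 X65.0432 Y128.8339
M5
G00 X158.1776 Y31.5276
M4 S918
G1 X161.2898 Y24.3721 F1078
G1 X157.6358 Y17.4775
G1 X149.9671 Y16.0356
G1 X144.0585 Y21.1322
G1 X144.3592 Y28.9294
G1 X150.6428 Y33.5558
G1 X158.1776 Y31.5276
M5
G00 X32.4314 Y5.6962
M4 S918
G1 X270.0749 Y13.6210 F1078
G1 X50.4428 Y104.7382
G1 X32.4314 Y5.6962
M5
G00 X311.3702 Y135.8409
M4 S918
G1 X309.7632 Y139.7206 F1078
G1 X305.8835 Y141.3276
G1 X302.0038 Y139.7206
G1 X300.3968 Y135.8409
G1 X302.0038 Y131.9612
G1 X305.8835 Y130.3542
G1 X309.7632 Y131.9612
G1 X311.3702 Y135.8409
M5
G00 X0.0000 Y0.0000

1 u = 1 mm; y_m = 165.9272 − y.

[1] `<path>` cubic bezier, #ff00ff→cut S918 F1078: (284.1259,149.9023) → (278.2553,137.4380) → (285.9183,98.5914) → (295.5271,58.7216) → (295.4942,43.1879)

[2] `<polygon>` closed polygon, #ff0000→score S414 F2253: (65.0432,128.8339) → (188.3210,45.1158) → (182.2120,28.8525) → (102.8645,75.9552) → (65.0432,128.8339) (closed)

[3] `<polygon>` regular polygon, #ff00ff→cut S918 F1078: (158.1776,31.5276) → (161.2898,24.3721) → (157.6358,17.4775) → (149.9671,16.0356) → (144.0585,21.1322) → (144.3592,28.9294) → (150.6428,33.5558) → (158.1776,31.5276) (closed)

[4] `<path>` closed polygon, #ff00ff→cut S918 F1078: (32.4314,5.6962) → (270.0749,13.6210) → (50.4428,104.7382) → (32.4314,5.6962) (closed)

[5] `<circle>` circle, #ff00ff→cut S918 F1078: (311.3702,135.8409) → (309.7632,139.7206) → (305.8835,141.3276) → (302.0038,139.7206) → (300.3968,135.8409) → (302.0038,131.9612) → (305.8835,130.3542) → (309.7632,131.9612) → (311.3702,135.8409) (closed)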